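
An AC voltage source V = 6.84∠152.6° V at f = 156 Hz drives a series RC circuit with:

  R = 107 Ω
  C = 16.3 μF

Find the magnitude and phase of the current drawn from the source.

Step 1 — Angular frequency: ω = 2π·f = 2π·156 = 980.2 rad/s.
Step 2 — Component impedances:
  R: Z = R = 107 Ω
  C: Z = 1/(jωC) = -j/(ω·C) = 0 - j62.59 Ω
Step 3 — Series combination: Z_total = R + C = 107 - j62.59 Ω = 124∠-30.3° Ω.
Step 4 — Source phasor: V = 6.84∠152.6° V = -6.073 + j3.148 V.
Step 5 — Ohm's law: I = V / Z_total = (-6.073 + j3.148) / (107 - j62.59) = -0.05511 - j0.002816 A.
Step 6 — Convert to polar: |I| = 0.05518 A, ∠I = -177.1°.

I = 0.05518∠-177.1° A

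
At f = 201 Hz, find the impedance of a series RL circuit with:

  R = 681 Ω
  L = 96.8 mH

Step 1 — Angular frequency: ω = 2π·f = 2π·201 = 1263 rad/s.
Step 2 — Component impedances:
  R: Z = R = 681 Ω
  L: Z = jωL = j·1263·0.0968 = 0 + j122.3 Ω
Step 3 — Series combination: Z_total = R + L = 681 + j122.3 Ω = 691.9∠10.2° Ω.

Z = 681 + j122.3 Ω = 691.9∠10.2° Ω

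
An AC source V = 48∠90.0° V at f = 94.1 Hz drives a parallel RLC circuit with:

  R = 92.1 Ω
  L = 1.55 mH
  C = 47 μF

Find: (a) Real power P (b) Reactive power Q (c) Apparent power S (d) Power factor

Step 1 — Angular frequency: ω = 2π·f = 2π·94.1 = 591.2 rad/s.
Step 2 — Component impedances:
  R: Z = R = 92.1 Ω
  L: Z = jωL = j·591.2·0.00155 = 0 + j0.9164 Ω
  C: Z = 1/(jωC) = -j/(ω·C) = 0 - j35.99 Ω
Step 3 — Parallel combination: 1/Z_total = 1/R + 1/L + 1/C; Z_total = 0.009601 + j0.9403 Ω = 0.9403∠89.4° Ω.
Step 4 — Source phasor: V = 48∠90.0° V = 0 + j48 V.
Step 5 — Current: I = V / Z = 51.04 + j0.5212 A = 51.05∠0.6° A.
Step 6 — Complex power: S = V·I* = 25.02 + j2450 VA.
Step 7 — Real power: P = Re(S) = 25.02 W.
Step 8 — Reactive power: Q = Im(S) = 2450 VAR.
Step 9 — Apparent power: |S| = 2450 VA.
Step 10 — Power factor: PF = P/|S| = 0.01021 (lagging).

(a) P = 25.02 W  (b) Q = 2450 VAR  (c) S = 2450 VA  (d) PF = 0.01021 (lagging)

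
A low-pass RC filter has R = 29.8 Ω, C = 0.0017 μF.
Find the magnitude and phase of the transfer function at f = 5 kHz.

Step 1 — Angular frequency: ω = 2π·5000 = 3.142e+04 rad/s.
Step 2 — Transfer function: H(jω) = 1/(1 + jωRC).
Step 3 — Denominator: 1 + jωRC = 1 + j·3.142e+04·29.8·1.7e-09 = 1 + j0.001592.
Step 4 — H = 1 - j0.001592.
Step 5 — Magnitude: |H| = 1 (-0.0 dB); phase: φ = -0.1°.

|H| = 1 (-0.0 dB), φ = -0.1°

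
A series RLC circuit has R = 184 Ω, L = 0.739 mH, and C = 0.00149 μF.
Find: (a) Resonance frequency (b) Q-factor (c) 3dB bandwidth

Step 1 — Resonance condition Im(Z)=0 gives ω₀ = 1/√(LC).
Step 2 — ω₀ = 1/√(0.000739·1.49e-09) = 9.53e+05 rad/s.
Step 3 — f₀ = ω₀/(2π) = 1.517e+05 Hz.
Step 4 — Series Q: Q = ω₀L/R = 9.53e+05·0.000739/184 = 3.827.
Step 5 — 3dB bandwidth: Δω = ω₀/Q = 2.49e+05 rad/s; BW = Δω/(2π) = 3.963e+04 Hz.

(a) f₀ = 1.517e+05 Hz  (b) Q = 3.827  (c) BW = 3.963e+04 Hz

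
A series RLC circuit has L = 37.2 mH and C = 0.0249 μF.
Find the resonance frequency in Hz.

Step 1 — Resonance condition Im(Z)=0 gives ω₀ = 1/√(LC).
Step 2 — ω₀ = 1/√(0.0372·2.49e-08) = 3.286e+04 rad/s.
Step 3 — f₀ = ω₀/(2π) = 5229 Hz.

f₀ = 5229 Hz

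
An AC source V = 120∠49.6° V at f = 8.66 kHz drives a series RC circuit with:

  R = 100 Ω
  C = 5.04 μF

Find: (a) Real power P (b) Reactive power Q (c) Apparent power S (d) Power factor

Step 1 — Angular frequency: ω = 2π·f = 2π·8660 = 5.441e+04 rad/s.
Step 2 — Component impedances:
  R: Z = R = 100 Ω
  C: Z = 1/(jωC) = -j/(ω·C) = 0 - j3.646 Ω
Step 3 — Series combination: Z_total = R + C = 100 - j3.646 Ω = 100.1∠-2.1° Ω.
Step 4 — Source phasor: V = 120∠49.6° V = 77.77 + j91.38 V.
Step 5 — Current: I = V / Z = 0.7434 + j0.941 A = 1.199∠51.7° A.
Step 6 — Complex power: S = V·I* = 143.8 - j5.244 VA.
Step 7 — Real power: P = Re(S) = 143.8 W.
Step 8 — Reactive power: Q = Im(S) = -5.244 VAR.
Step 9 — Apparent power: |S| = 143.9 VA.
Step 10 — Power factor: PF = P/|S| = 0.9993 (leading).

(a) P = 143.8 W  (b) Q = -5.244 VAR  (c) S = 143.9 VA  (d) PF = 0.9993 (leading)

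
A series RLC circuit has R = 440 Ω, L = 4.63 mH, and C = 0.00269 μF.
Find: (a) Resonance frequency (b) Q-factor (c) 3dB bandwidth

Step 1 — Resonance: ω₀ = 1/√(LC) = 1/√(0.00463·2.69e-09) = 2.834e+05 rad/s.
Step 2 — f₀ = ω₀/(2π) = 4.51e+04 Hz.
Step 3 — Series Q: Q = ω₀L/R = 2.834e+05·0.00463/440 = 2.982.
Step 4 — Bandwidth: Δω = ω₀/Q = 9.503e+04 rad/s; BW = Δω/(2π) = 1.512e+04 Hz.

(a) f₀ = 4.51e+04 Hz  (b) Q = 2.982  (c) BW = 1.512e+04 Hz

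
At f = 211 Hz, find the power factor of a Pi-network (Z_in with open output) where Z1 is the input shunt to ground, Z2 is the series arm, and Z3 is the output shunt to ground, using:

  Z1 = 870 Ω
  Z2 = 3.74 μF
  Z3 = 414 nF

Step 1 — Angular frequency: ω = 2π·f = 2π·211 = 1326 rad/s.
Step 2 — Component impedances:
  Z1: Z = R = 870 Ω
  Z2: Z = 1/(jωC) = -j/(ω·C) = 0 - j201.7 Ω
  Z3: Z = 1/(jωC) = -j/(ω·C) = 0 - j1822 Ω
Step 3 — With open output, the series arm Z2 and the output shunt Z3 appear in series to ground: Z2 + Z3 = 0 - j2024 Ω.
Step 4 — Parallel with input shunt Z1: Z_in = Z1 || (Z2 + Z3) = 734.3 - j315.7 Ω = 799.3∠-23.3° Ω.
Step 5 — Power factor: PF = cos(φ) = Re(Z)/|Z| = 734.3/799.3 = 0.9187.
Step 6 — Type: Im(Z) = -315.7 ⇒ leading (phase φ = -23.3°).

PF = 0.9187 (leading, φ = -23.3°)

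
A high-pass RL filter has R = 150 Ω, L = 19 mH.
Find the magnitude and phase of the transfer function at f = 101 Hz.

Step 1 — Angular frequency: ω = 2π·101 = 634.6 rad/s.
Step 2 — Transfer function: H(jω) = jωL/(R + jωL).
Step 3 — Numerator jωL = j·12.06; denominator R + jωL = 150 + j12.06.
Step 4 — H = 0.00642 + j0.07987.
Step 5 — Magnitude: |H| = 0.08012 (-21.9 dB); phase: φ = 85.4°.

|H| = 0.08012 (-21.9 dB), φ = 85.4°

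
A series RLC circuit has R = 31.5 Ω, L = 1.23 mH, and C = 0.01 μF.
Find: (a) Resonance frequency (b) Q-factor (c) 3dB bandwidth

Step 1 — Resonance: ω₀ = 1/√(LC) = 1/√(0.00123·1e-08) = 2.851e+05 rad/s.
Step 2 — f₀ = ω₀/(2π) = 4.538e+04 Hz.
Step 3 — Series Q: Q = ω₀L/R = 2.851e+05·0.00123/31.5 = 11.13.
Step 4 — Bandwidth: Δω = ω₀/Q = 2.561e+04 rad/s; BW = Δω/(2π) = 4076 Hz.

(a) f₀ = 4.538e+04 Hz  (b) Q = 11.13  (c) BW = 4076 Hz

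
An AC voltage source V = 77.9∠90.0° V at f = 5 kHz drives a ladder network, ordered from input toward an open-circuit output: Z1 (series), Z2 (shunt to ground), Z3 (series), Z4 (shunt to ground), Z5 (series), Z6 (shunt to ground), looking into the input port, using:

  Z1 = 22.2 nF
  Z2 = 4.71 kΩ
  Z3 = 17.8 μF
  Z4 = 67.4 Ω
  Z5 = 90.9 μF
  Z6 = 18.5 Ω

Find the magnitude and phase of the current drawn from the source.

Step 1 — Angular frequency: ω = 2π·f = 2π·5000 = 3.142e+04 rad/s.
Step 2 — Component impedances:
  Z1: Z = 1/(jωC) = -j/(ω·C) = 0 - j1434 Ω
  Z2: Z = R = 4710 Ω
  Z3: Z = 1/(jωC) = -j/(ω·C) = 0 - j1.788 Ω
  Z4: Z = R = 67.4 Ω
  Z5: Z = 1/(jωC) = -j/(ω·C) = 0 - j0.3502 Ω
  Z6: Z = R = 18.5 Ω
Step 3 — Ladder network (open output): work backward from the far end, alternating series and parallel combinations. Z_in = 14.47 - j1436 Ω = 1436∠-89.4° Ω.
Step 4 — Source phasor: V = 77.9∠90.0° V = 0 + j77.9 V.
Step 5 — Ohm's law: I = V / Z_total = (0 + j77.9) / (14.47 - j1436) = -0.05425 + j0.0005468 A.
Step 6 — Convert to polar: |I| = 0.05425 A, ∠I = 179.4°.

I = 0.05425∠179.4° A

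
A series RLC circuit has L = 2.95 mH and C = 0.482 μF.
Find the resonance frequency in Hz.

Step 1 — Resonance condition Im(Z)=0 gives ω₀ = 1/√(LC).
Step 2 — ω₀ = 1/√(0.00295·4.82e-07) = 2.652e+04 rad/s.
Step 3 — f₀ = ω₀/(2π) = 4221 Hz.

f₀ = 4221 Hz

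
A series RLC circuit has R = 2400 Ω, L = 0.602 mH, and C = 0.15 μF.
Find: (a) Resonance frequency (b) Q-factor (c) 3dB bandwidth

Step 1 — Resonance: ω₀ = 1/√(LC) = 1/√(0.000602·1.5e-07) = 1.052e+05 rad/s.
Step 2 — f₀ = ω₀/(2π) = 1.675e+04 Hz.
Step 3 — Series Q: Q = ω₀L/R = 1.052e+05·0.000602/2400 = 0.0264.
Step 4 — Bandwidth: Δω = ω₀/Q = 3.987e+06 rad/s; BW = Δω/(2π) = 6.345e+05 Hz.

(a) f₀ = 1.675e+04 Hz  (b) Q = 0.0264  (c) BW = 6.345e+05 Hz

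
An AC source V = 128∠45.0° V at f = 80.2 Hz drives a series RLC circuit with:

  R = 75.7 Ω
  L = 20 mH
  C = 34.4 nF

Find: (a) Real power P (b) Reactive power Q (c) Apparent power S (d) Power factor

Step 1 — Angular frequency: ω = 2π·f = 2π·80.2 = 503.9 rad/s.
Step 2 — Component impedances:
  R: Z = R = 75.7 Ω
  L: Z = jωL = j·503.9·0.02 = 0 + j10.08 Ω
  C: Z = 1/(jωC) = -j/(ω·C) = 0 - j5.769e+04 Ω
Step 3 — Series combination: Z_total = R + L + C = 75.7 - j5.768e+04 Ω = 5.768e+04∠-89.9° Ω.
Step 4 — Source phasor: V = 128∠45.0° V = 90.51 + j90.51 V.
Step 5 — Current: I = V / Z = -0.001567 + j0.001571 A = 0.002219∠134.9° A.
Step 6 — Complex power: S = V·I* = 0.0003728 - j0.2841 VA.
Step 7 — Real power: P = Re(S) = 0.0003728 W.
Step 8 — Reactive power: Q = Im(S) = -0.2841 VAR.
Step 9 — Apparent power: |S| = 0.2841 VA.
Step 10 — Power factor: PF = P/|S| = 0.001312 (leading).

(a) P = 0.0003728 W  (b) Q = -0.2841 VAR  (c) S = 0.2841 VA  (d) PF = 0.001312 (leading)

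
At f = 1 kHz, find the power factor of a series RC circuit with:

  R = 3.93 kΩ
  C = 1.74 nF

Step 1 — Angular frequency: ω = 2π·f = 2π·1000 = 6283 rad/s.
Step 2 — Component impedances:
  R: Z = R = 3930 Ω
  C: Z = 1/(jωC) = -j/(ω·C) = 0 - j9.147e+04 Ω
Step 3 — Series combination: Z_total = R + C = 3930 - j9.147e+04 Ω = 9.155e+04∠-87.5° Ω.
Step 4 — Power factor: PF = cos(φ) = Re(Z)/|Z| = 3930/9.155e+04 = 0.04293.
Step 5 — Type: Im(Z) = -9.147e+04 ⇒ leading (phase φ = -87.5°).

PF = 0.04293 (leading, φ = -87.5°)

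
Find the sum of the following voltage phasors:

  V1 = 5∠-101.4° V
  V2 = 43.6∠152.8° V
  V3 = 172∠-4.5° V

Step 1 — Convert each phasor to rectangular form:
  V1 = 5·(cos(-101.4°) + j·sin(-101.4°)) = -0.9883 - j4.901 V
  V2 = 43.6·(cos(152.8°) + j·sin(152.8°)) = -38.78 + j19.93 V
  V3 = 172·(cos(-4.5°) + j·sin(-4.5°)) = 171.5 - j13.49 V
Step 2 — Sum components: V_total = 131.7 + j1.533 V.
Step 3 — Convert to polar: |V_total| = 131.7 V, ∠V_total = 0.7°.

V_total = 131.7∠0.7° V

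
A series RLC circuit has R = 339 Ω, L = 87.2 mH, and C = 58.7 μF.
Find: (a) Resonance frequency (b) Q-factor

Step 1 — Resonance condition Im(Z)=0 gives ω₀ = 1/√(LC).
Step 2 — ω₀ = 1/√(0.0872·5.87e-05) = 442 rad/s.
Step 3 — f₀ = ω₀/(2π) = 70.35 Hz.
Step 4 — Series Q: Q = ω₀L/R = 442·0.0872/339 = 0.1137.

(a) f₀ = 70.35 Hz  (b) Q = 0.1137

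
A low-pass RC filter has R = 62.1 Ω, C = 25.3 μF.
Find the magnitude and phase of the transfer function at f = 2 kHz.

Step 1 — Angular frequency: ω = 2π·2000 = 1.257e+04 rad/s.
Step 2 — Transfer function: H(jω) = 1/(1 + jωRC).
Step 3 — Denominator: 1 + jωRC = 1 + j·1.257e+04·62.1·2.53e-05 = 1 + j19.74.
Step 4 — H = 0.002559 - j0.05052.
Step 5 — Magnitude: |H| = 0.05058 (-25.9 dB); phase: φ = -87.1°.

|H| = 0.05058 (-25.9 dB), φ = -87.1°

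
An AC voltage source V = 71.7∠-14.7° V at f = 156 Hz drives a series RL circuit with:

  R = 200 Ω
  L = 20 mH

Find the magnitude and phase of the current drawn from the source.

Step 1 — Angular frequency: ω = 2π·f = 2π·156 = 980.2 rad/s.
Step 2 — Component impedances:
  R: Z = R = 200 Ω
  L: Z = jωL = j·980.2·0.02 = 0 + j19.6 Ω
Step 3 — Series combination: Z_total = R + L = 200 + j19.6 Ω = 201∠5.6° Ω.
Step 4 — Source phasor: V = 71.7∠-14.7° V = 69.35 - j18.19 V.
Step 5 — Ohm's law: I = V / Z_total = (69.35 - j18.19) / (200 + j19.6) = 0.3346 - j0.1238 A.
Step 6 — Convert to polar: |I| = 0.3568 A, ∠I = -20.3°.

I = 0.3568∠-20.3° A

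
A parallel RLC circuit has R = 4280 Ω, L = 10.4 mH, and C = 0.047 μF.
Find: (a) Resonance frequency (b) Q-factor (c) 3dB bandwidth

Step 1 — Resonance: ω₀ = 1/√(LC) = 1/√(0.0104·4.7e-08) = 4.523e+04 rad/s.
Step 2 — f₀ = ω₀/(2π) = 7199 Hz.
Step 3 — Parallel Q: Q = R/(ω₀L) = 4280/(4.523e+04·0.0104) = 9.099.
Step 4 — Bandwidth: Δω = ω₀/Q = 4971 rad/s; BW = Δω/(2π) = 791.2 Hz.

(a) f₀ = 7199 Hz  (b) Q = 9.099  (c) BW = 791.2 Hz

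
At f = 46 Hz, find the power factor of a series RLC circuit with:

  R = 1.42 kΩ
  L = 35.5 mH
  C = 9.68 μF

Step 1 — Angular frequency: ω = 2π·f = 2π·46 = 289 rad/s.
Step 2 — Component impedances:
  R: Z = R = 1420 Ω
  L: Z = jωL = j·289·0.0355 = 0 + j10.26 Ω
  C: Z = 1/(jωC) = -j/(ω·C) = 0 - j357.4 Ω
Step 3 — Series combination: Z_total = R + L + C = 1420 - j347.2 Ω = 1462∠-13.7° Ω.
Step 4 — Power factor: PF = cos(φ) = Re(Z)/|Z| = 1420/1461.8 = 0.9714.
Step 5 — Type: Im(Z) = -347.2 ⇒ leading (phase φ = -13.7°).

PF = 0.9714 (leading, φ = -13.7°)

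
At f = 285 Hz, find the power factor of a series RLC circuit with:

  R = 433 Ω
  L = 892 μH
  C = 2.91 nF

Step 1 — Angular frequency: ω = 2π·f = 2π·285 = 1791 rad/s.
Step 2 — Component impedances:
  R: Z = R = 433 Ω
  L: Z = jωL = j·1791·0.000892 = 0 + j1.597 Ω
  C: Z = 1/(jωC) = -j/(ω·C) = 0 - j1.919e+05 Ω
Step 3 — Series combination: Z_total = R + L + C = 433 - j1.919e+05 Ω = 1.919e+05∠-89.9° Ω.
Step 4 — Power factor: PF = cos(φ) = Re(Z)/|Z| = 433/1.919e+05 = 0.002256.
Step 5 — Type: Im(Z) = -1.919e+05 ⇒ leading (phase φ = -89.9°).

PF = 0.002256 (leading, φ = -89.9°)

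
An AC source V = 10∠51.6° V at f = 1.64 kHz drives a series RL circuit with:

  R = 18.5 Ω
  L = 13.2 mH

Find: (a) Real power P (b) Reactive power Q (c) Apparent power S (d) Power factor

Step 1 — Angular frequency: ω = 2π·f = 2π·1640 = 1.03e+04 rad/s.
Step 2 — Component impedances:
  R: Z = R = 18.5 Ω
  L: Z = jωL = j·1.03e+04·0.0132 = 0 + j136 Ω
Step 3 — Series combination: Z_total = R + L = 18.5 + j136 Ω = 137.3∠82.3° Ω.
Step 4 — Source phasor: V = 10∠51.6° V = 6.211 + j7.837 V.
Step 5 — Current: I = V / Z = 0.06267 - j0.03714 A = 0.07285∠-30.7° A.
Step 6 — Complex power: S = V·I* = 0.09818 + j0.7218 VA.
Step 7 — Real power: P = Re(S) = 0.09818 W.
Step 8 — Reactive power: Q = Im(S) = 0.7218 VAR.
Step 9 — Apparent power: |S| = 0.7285 VA.
Step 10 — Power factor: PF = P/|S| = 0.1348 (lagging).

(a) P = 0.09818 W  (b) Q = 0.7218 VAR  (c) S = 0.7285 VA  (d) PF = 0.1348 (lagging)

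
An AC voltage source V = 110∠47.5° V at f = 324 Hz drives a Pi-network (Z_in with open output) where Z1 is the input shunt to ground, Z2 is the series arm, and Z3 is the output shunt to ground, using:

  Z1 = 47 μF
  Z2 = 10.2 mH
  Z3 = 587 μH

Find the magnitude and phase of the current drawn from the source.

Step 1 — Angular frequency: ω = 2π·f = 2π·324 = 2036 rad/s.
Step 2 — Component impedances:
  Z1: Z = 1/(jωC) = -j/(ω·C) = 0 - j10.45 Ω
  Z2: Z = jωL = j·2036·0.0102 = 0 + j20.76 Ω
  Z3: Z = jωL = j·2036·0.000587 = 0 + j1.195 Ω
Step 3 — With open output, the series arm Z2 and the output shunt Z3 appear in series to ground: Z2 + Z3 = 0 + j21.96 Ω.
Step 4 — Parallel with input shunt Z1: Z_in = Z1 || (Z2 + Z3) = 0 - j19.94 Ω = 19.94∠-90.0° Ω.
Step 5 — Source phasor: V = 110∠47.5° V = 74.31 + j81.1 V.
Step 6 — Ohm's law: I = V / Z_total = (74.31 + j81.1) / (0 - j19.94) = -4.067 + j3.726 A.
Step 7 — Convert to polar: |I| = 5.516 A, ∠I = 137.5°.

I = 5.516∠137.5° A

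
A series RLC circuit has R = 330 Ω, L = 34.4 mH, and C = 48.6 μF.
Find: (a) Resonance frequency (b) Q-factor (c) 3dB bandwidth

Step 1 — Resonance: ω₀ = 1/√(LC) = 1/√(0.0344·4.86e-05) = 773.4 rad/s.
Step 2 — f₀ = ω₀/(2π) = 123.1 Hz.
Step 3 — Series Q: Q = ω₀L/R = 773.4·0.0344/330 = 0.08062.
Step 4 — Bandwidth: Δω = ω₀/Q = 9593 rad/s; BW = Δω/(2π) = 1527 Hz.

(a) f₀ = 123.1 Hz  (b) Q = 0.08062  (c) BW = 1527 Hz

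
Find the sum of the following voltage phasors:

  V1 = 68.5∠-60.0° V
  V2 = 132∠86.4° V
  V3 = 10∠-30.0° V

Step 1 — Convert each phasor to rectangular form:
  V1 = 68.5·(cos(-60.0°) + j·sin(-60.0°)) = 34.25 - j59.32 V
  V2 = 132·(cos(86.4°) + j·sin(86.4°)) = 8.288 + j131.7 V
  V3 = 10·(cos(-30.0°) + j·sin(-30.0°)) = 8.66 - j5 V
Step 2 — Sum components: V_total = 51.2 + j67.42 V.
Step 3 — Convert to polar: |V_total| = 84.65 V, ∠V_total = 52.8°.

V_total = 84.65∠52.8° V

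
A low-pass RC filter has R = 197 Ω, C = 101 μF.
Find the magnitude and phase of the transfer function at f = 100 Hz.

Step 1 — Angular frequency: ω = 2π·100 = 628.3 rad/s.
Step 2 — Transfer function: H(jω) = 1/(1 + jωRC).
Step 3 — Denominator: 1 + jωRC = 1 + j·628.3·197·0.000101 = 1 + j12.5.
Step 4 — H = 0.006358 - j0.07948.
Step 5 — Magnitude: |H| = 0.07973 (-22.0 dB); phase: φ = -85.4°.

|H| = 0.07973 (-22.0 dB), φ = -85.4°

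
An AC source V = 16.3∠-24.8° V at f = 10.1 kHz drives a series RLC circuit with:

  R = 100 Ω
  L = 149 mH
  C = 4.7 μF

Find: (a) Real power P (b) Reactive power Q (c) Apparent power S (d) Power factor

Step 1 — Angular frequency: ω = 2π·f = 2π·1.01e+04 = 6.346e+04 rad/s.
Step 2 — Component impedances:
  R: Z = R = 100 Ω
  L: Z = jωL = j·6.346e+04·0.149 = 0 + j9456 Ω
  C: Z = 1/(jωC) = -j/(ω·C) = 0 - j3.353 Ω
Step 3 — Series combination: Z_total = R + L + C = 100 + j9452 Ω = 9453∠89.4° Ω.
Step 4 — Source phasor: V = 16.3∠-24.8° V = 14.8 - j6.837 V.
Step 5 — Current: I = V / Z = -0.0007067 - j0.001573 A = 0.001724∠-114.2° A.
Step 6 — Complex power: S = V·I* = 0.0002973 + j0.02811 VA.
Step 7 — Real power: P = Re(S) = 0.0002973 W.
Step 8 — Reactive power: Q = Im(S) = 0.02811 VAR.
Step 9 — Apparent power: |S| = 0.02811 VA.
Step 10 — Power factor: PF = P/|S| = 0.01058 (lagging).

(a) P = 0.0002973 W  (b) Q = 0.02811 VAR  (c) S = 0.02811 VA  (d) PF = 0.01058 (lagging)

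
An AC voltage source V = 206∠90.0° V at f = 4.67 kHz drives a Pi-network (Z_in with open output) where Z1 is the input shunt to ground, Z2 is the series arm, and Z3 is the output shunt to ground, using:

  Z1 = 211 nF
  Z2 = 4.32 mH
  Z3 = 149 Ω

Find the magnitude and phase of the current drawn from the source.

Step 1 — Angular frequency: ω = 2π·f = 2π·4670 = 2.934e+04 rad/s.
Step 2 — Component impedances:
  Z1: Z = 1/(jωC) = -j/(ω·C) = 0 - j161.5 Ω
  Z2: Z = jωL = j·2.934e+04·0.00432 = 0 + j126.8 Ω
  Z3: Z = R = 149 Ω
Step 3 — With open output, the series arm Z2 and the output shunt Z3 appear in series to ground: Z2 + Z3 = 149 + j126.8 Ω.
Step 4 — Parallel with input shunt Z1: Z_in = Z1 || (Z2 + Z3) = 166.1 - j122.8 Ω = 206.5∠-36.5° Ω.
Step 5 — Source phasor: V = 206∠90.0° V = 0 + j206 V.
Step 6 — Ohm's law: I = V / Z_total = (0 + j206) / (166.1 - j122.8) = -0.5931 + j0.8021 A.
Step 7 — Convert to polar: |I| = 0.9975 A, ∠I = 126.5°.

I = 0.9975∠126.5° A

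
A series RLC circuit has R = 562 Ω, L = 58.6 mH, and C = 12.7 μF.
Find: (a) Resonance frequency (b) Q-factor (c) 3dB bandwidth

Step 1 — Resonance: ω₀ = 1/√(LC) = 1/√(0.0586·1.27e-05) = 1159 rad/s.
Step 2 — f₀ = ω₀/(2π) = 184.5 Hz.
Step 3 — Series Q: Q = ω₀L/R = 1159·0.0586/562 = 0.1209.
Step 4 — Bandwidth: Δω = ω₀/Q = 9590 rad/s; BW = Δω/(2π) = 1526 Hz.

(a) f₀ = 184.5 Hz  (b) Q = 0.1209  (c) BW = 1526 Hz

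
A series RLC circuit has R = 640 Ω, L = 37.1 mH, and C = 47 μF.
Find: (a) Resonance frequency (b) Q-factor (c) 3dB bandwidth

Step 1 — Resonance: ω₀ = 1/√(LC) = 1/√(0.0371·4.7e-05) = 757.3 rad/s.
Step 2 — f₀ = ω₀/(2π) = 120.5 Hz.
Step 3 — Series Q: Q = ω₀L/R = 757.3·0.0371/640 = 0.0439.
Step 4 — Bandwidth: Δω = ω₀/Q = 1.725e+04 rad/s; BW = Δω/(2π) = 2746 Hz.

(a) f₀ = 120.5 Hz  (b) Q = 0.0439  (c) BW = 2746 Hz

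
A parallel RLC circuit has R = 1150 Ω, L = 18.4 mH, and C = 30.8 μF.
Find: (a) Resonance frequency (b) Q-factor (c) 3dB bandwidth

Step 1 — Resonance: ω₀ = 1/√(LC) = 1/√(0.0184·3.08e-05) = 1328 rad/s.
Step 2 — f₀ = ω₀/(2π) = 211.4 Hz.
Step 3 — Parallel Q: Q = R/(ω₀L) = 1150/(1328·0.0184) = 47.05.
Step 4 — Bandwidth: Δω = ω₀/Q = 28.23 rad/s; BW = Δω/(2π) = 4.493 Hz.

(a) f₀ = 211.4 Hz  (b) Q = 47.05  (c) BW = 4.493 Hz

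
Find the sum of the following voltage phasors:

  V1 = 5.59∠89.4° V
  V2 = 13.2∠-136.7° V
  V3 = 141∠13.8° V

Step 1 — Convert each phasor to rectangular form:
  V1 = 5.59·(cos(89.4°) + j·sin(89.4°)) = 0.05854 + j5.59 V
  V2 = 13.2·(cos(-136.7°) + j·sin(-136.7°)) = -9.607 - j9.053 V
  V3 = 141·(cos(13.8°) + j·sin(13.8°)) = 136.9 + j33.63 V
Step 2 — Sum components: V_total = 127.4 + j30.17 V.
Step 3 — Convert to polar: |V_total| = 130.9 V, ∠V_total = 13.3°.

V_total = 130.9∠13.3° V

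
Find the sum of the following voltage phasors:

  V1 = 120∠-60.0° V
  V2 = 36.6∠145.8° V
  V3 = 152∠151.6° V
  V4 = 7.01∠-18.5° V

Step 1 — Convert each phasor to rectangular form:
  V1 = 120·(cos(-60.0°) + j·sin(-60.0°)) = 60 - j103.9 V
  V2 = 36.6·(cos(145.8°) + j·sin(145.8°)) = -30.27 + j20.57 V
  V3 = 152·(cos(151.6°) + j·sin(151.6°)) = -133.7 + j72.29 V
  V4 = 7.01·(cos(-18.5°) + j·sin(-18.5°)) = 6.648 - j2.224 V
Step 2 — Sum components: V_total = -97.33 - j13.28 V.
Step 3 — Convert to polar: |V_total| = 98.23 V, ∠V_total = -172.2°.

V_total = 98.23∠-172.2° V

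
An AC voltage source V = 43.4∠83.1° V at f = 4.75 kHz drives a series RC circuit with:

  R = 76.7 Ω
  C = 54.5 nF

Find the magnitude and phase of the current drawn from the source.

Step 1 — Angular frequency: ω = 2π·f = 2π·4750 = 2.985e+04 rad/s.
Step 2 — Component impedances:
  R: Z = R = 76.7 Ω
  C: Z = 1/(jωC) = -j/(ω·C) = 0 - j614.8 Ω
Step 3 — Series combination: Z_total = R + C = 76.7 - j614.8 Ω = 619.6∠-82.9° Ω.
Step 4 — Source phasor: V = 43.4∠83.1° V = 5.214 + j43.09 V.
Step 5 — Ohm's law: I = V / Z_total = (5.214 + j43.09) / (76.7 - j614.8) = -0.06797 + j0.01696 A.
Step 6 — Convert to polar: |I| = 0.07005 A, ∠I = 166.0°.

I = 0.07005∠166.0° A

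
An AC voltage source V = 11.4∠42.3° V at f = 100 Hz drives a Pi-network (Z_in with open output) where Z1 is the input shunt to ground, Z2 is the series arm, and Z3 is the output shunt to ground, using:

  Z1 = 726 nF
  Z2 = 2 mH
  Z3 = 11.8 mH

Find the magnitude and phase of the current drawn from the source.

Step 1 — Angular frequency: ω = 2π·f = 2π·100 = 628.3 rad/s.
Step 2 — Component impedances:
  Z1: Z = 1/(jωC) = -j/(ω·C) = 0 - j2192 Ω
  Z2: Z = jωL = j·628.3·0.002 = 0 + j1.257 Ω
  Z3: Z = jωL = j·628.3·0.0118 = 0 + j7.414 Ω
Step 3 — With open output, the series arm Z2 and the output shunt Z3 appear in series to ground: Z2 + Z3 = 0 + j8.671 Ω.
Step 4 — Parallel with input shunt Z1: Z_in = Z1 || (Z2 + Z3) = 0 + j8.705 Ω = 8.705∠90.0° Ω.
Step 5 — Source phasor: V = 11.4∠42.3° V = 8.432 + j7.672 V.
Step 6 — Ohm's law: I = V / Z_total = (8.432 + j7.672) / (0 + j8.705) = 0.8813 - j0.9686 A.
Step 7 — Convert to polar: |I| = 1.31 A, ∠I = -47.7°.

I = 1.31∠-47.7° A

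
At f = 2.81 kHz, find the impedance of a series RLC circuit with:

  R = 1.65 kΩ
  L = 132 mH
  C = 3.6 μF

Step 1 — Angular frequency: ω = 2π·f = 2π·2810 = 1.766e+04 rad/s.
Step 2 — Component impedances:
  R: Z = R = 1650 Ω
  L: Z = jωL = j·1.766e+04·0.132 = 0 + j2331 Ω
  C: Z = 1/(jωC) = -j/(ω·C) = 0 - j15.73 Ω
Step 3 — Series combination: Z_total = R + L + C = 1650 + j2315 Ω = 2843∠54.5° Ω.

Z = 1650 + j2315 Ω = 2843∠54.5° Ω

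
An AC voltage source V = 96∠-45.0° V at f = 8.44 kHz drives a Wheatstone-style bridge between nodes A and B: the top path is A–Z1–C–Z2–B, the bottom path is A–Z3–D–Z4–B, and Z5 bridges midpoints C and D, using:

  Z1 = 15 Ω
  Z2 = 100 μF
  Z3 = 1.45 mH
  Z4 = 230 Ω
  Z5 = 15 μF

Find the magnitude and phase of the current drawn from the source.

Step 1 — Angular frequency: ω = 2π·f = 2π·8440 = 5.303e+04 rad/s.
Step 2 — Component impedances:
  Z1: Z = R = 15 Ω
  Z2: Z = 1/(jωC) = -j/(ω·C) = 0 - j0.1886 Ω
  Z3: Z = jωL = j·5.303e+04·0.00145 = 0 + j76.89 Ω
  Z4: Z = R = 230 Ω
  Z5: Z = 1/(jωC) = -j/(ω·C) = 0 - j1.257 Ω
Step 3 — Bridge requires nodal analysis (the Z5 bridge couples midpoints C and D, so the two paths cannot be reduced to a simple series/parallel combination). Setting node B to ground and injecting 1 A at node A, the 3-node admittance system at A, C, D solves to V_A = Z_AB = 14.43 + j2.673 Ω = 14.68∠10.5° Ω.
Step 4 — Source phasor: V = 96∠-45.0° V = 67.88 - j67.88 V.
Step 5 — Ohm's law: I = V / Z_total = (67.88 - j67.88) / (14.43 + j2.673) = 3.705 - j5.39 A.
Step 6 — Convert to polar: |I| = 6.54 A, ∠I = -55.5°.

I = 6.54∠-55.5° A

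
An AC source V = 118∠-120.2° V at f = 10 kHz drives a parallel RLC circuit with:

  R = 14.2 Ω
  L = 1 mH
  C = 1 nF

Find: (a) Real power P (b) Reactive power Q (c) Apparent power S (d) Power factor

Step 1 — Angular frequency: ω = 2π·f = 2π·1e+04 = 6.283e+04 rad/s.
Step 2 — Component impedances:
  R: Z = R = 14.2 Ω
  L: Z = jωL = j·6.283e+04·0.001 = 0 + j62.83 Ω
  C: Z = 1/(jωC) = -j/(ω·C) = 0 - j1.592e+04 Ω
Step 3 — Parallel combination: 1/Z_total = 1/R + 1/L + 1/C; Z_total = 13.52 + j3.042 Ω = 13.85∠12.7° Ω.
Step 4 — Source phasor: V = 118∠-120.2° V = -59.36 - j102 V.
Step 5 — Current: I = V / Z = -5.797 - j6.241 A = 8.518∠-132.9° A.
Step 6 — Complex power: S = V·I* = 980.6 + j220.7 VA.
Step 7 — Real power: P = Re(S) = 980.6 W.
Step 8 — Reactive power: Q = Im(S) = 220.7 VAR.
Step 9 — Apparent power: |S| = 1005 VA.
Step 10 — Power factor: PF = P/|S| = 0.9756 (lagging).

(a) P = 980.6 W  (b) Q = 220.7 VAR  (c) S = 1005 VA  (d) PF = 0.9756 (lagging)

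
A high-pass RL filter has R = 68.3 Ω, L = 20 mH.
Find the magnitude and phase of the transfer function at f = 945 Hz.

Step 1 — Angular frequency: ω = 2π·945 = 5938 rad/s.
Step 2 — Transfer function: H(jω) = jωL/(R + jωL).
Step 3 — Numerator jωL = j·118.8; denominator R + jωL = 68.3 + j118.8.
Step 4 — H = 0.7514 + j0.4322.
Step 5 — Magnitude: |H| = 0.8669 (-1.2 dB); phase: φ = 29.9°.

|H| = 0.8669 (-1.2 dB), φ = 29.9°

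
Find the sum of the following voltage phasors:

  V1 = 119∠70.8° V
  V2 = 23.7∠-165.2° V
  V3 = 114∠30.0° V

Step 1 — Convert each phasor to rectangular form:
  V1 = 119·(cos(70.8°) + j·sin(70.8°)) = 39.14 + j112.4 V
  V2 = 23.7·(cos(-165.2°) + j·sin(-165.2°)) = -22.91 - j6.054 V
  V3 = 114·(cos(30.0°) + j·sin(30.0°)) = 98.73 + j57 V
Step 2 — Sum components: V_total = 114.9 + j163.3 V.
Step 3 — Convert to polar: |V_total| = 199.7 V, ∠V_total = 54.9°.

V_total = 199.7∠54.9° V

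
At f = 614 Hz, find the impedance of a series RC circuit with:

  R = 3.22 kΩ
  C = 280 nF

Step 1 — Angular frequency: ω = 2π·f = 2π·614 = 3858 rad/s.
Step 2 — Component impedances:
  R: Z = R = 3220 Ω
  C: Z = 1/(jωC) = -j/(ω·C) = 0 - j925.8 Ω
Step 3 — Series combination: Z_total = R + C = 3220 - j925.8 Ω = 3350∠-16.0° Ω.

Z = 3220 - j925.8 Ω = 3350∠-16.0° Ω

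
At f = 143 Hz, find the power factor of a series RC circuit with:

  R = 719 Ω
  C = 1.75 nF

Step 1 — Angular frequency: ω = 2π·f = 2π·143 = 898.5 rad/s.
Step 2 — Component impedances:
  R: Z = R = 719 Ω
  C: Z = 1/(jωC) = -j/(ω·C) = 0 - j6.36e+05 Ω
Step 3 — Series combination: Z_total = R + C = 719 - j6.36e+05 Ω = 6.36e+05∠-89.9° Ω.
Step 4 — Power factor: PF = cos(φ) = Re(Z)/|Z| = 719/6.36e+05 = 0.001131.
Step 5 — Type: Im(Z) = -6.36e+05 ⇒ leading (phase φ = -89.9°).

PF = 0.001131 (leading, φ = -89.9°)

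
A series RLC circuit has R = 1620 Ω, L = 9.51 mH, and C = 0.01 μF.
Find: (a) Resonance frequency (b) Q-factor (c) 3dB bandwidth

Step 1 — Resonance condition Im(Z)=0 gives ω₀ = 1/√(LC).
Step 2 — ω₀ = 1/√(0.00951·1e-08) = 1.025e+05 rad/s.
Step 3 — f₀ = ω₀/(2π) = 1.632e+04 Hz.
Step 4 — Series Q: Q = ω₀L/R = 1.025e+05·0.00951/1620 = 0.602.
Step 5 — 3dB bandwidth: Δω = ω₀/Q = 1.703e+05 rad/s; BW = Δω/(2π) = 2.711e+04 Hz.

(a) f₀ = 1.632e+04 Hz  (b) Q = 0.602  (c) BW = 2.711e+04 Hz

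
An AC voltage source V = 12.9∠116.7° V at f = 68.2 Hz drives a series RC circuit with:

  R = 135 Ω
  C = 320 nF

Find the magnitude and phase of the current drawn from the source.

Step 1 — Angular frequency: ω = 2π·f = 2π·68.2 = 428.5 rad/s.
Step 2 — Component impedances:
  R: Z = R = 135 Ω
  C: Z = 1/(jωC) = -j/(ω·C) = 0 - j7293 Ω
Step 3 — Series combination: Z_total = R + C = 135 - j7293 Ω = 7294∠-88.9° Ω.
Step 4 — Source phasor: V = 12.9∠116.7° V = -5.796 + j11.52 V.
Step 5 — Ohm's law: I = V / Z_total = (-5.796 + j11.52) / (135 - j7293) = -0.001594 - j0.0007653 A.
Step 6 — Convert to polar: |I| = 0.001769 A, ∠I = -154.4°.

I = 0.001769∠-154.4° A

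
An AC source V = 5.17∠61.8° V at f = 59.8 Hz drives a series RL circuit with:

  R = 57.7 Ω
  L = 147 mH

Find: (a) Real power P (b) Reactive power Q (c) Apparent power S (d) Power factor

Step 1 — Angular frequency: ω = 2π·f = 2π·59.8 = 375.7 rad/s.
Step 2 — Component impedances:
  R: Z = R = 57.7 Ω
  L: Z = jωL = j·375.7·0.147 = 0 + j55.23 Ω
Step 3 — Series combination: Z_total = R + L = 57.7 + j55.23 Ω = 79.87∠43.7° Ω.
Step 4 — Source phasor: V = 5.17∠61.8° V = 2.443 + j4.556 V.
Step 5 — Current: I = V / Z = 0.06154 + j0.02006 A = 0.06473∠18.1° A.
Step 6 — Complex power: S = V·I* = 0.2417 + j0.2314 VA.
Step 7 — Real power: P = Re(S) = 0.2417 W.
Step 8 — Reactive power: Q = Im(S) = 0.2314 VAR.
Step 9 — Apparent power: |S| = 0.3346 VA.
Step 10 — Power factor: PF = P/|S| = 0.7224 (lagging).

(a) P = 0.2417 W  (b) Q = 0.2314 VAR  (c) S = 0.3346 VA  (d) PF = 0.7224 (lagging)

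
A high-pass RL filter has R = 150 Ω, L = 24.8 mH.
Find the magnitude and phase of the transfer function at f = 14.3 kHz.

Step 1 — Angular frequency: ω = 2π·1.43e+04 = 8.985e+04 rad/s.
Step 2 — Transfer function: H(jω) = jωL/(R + jωL).
Step 3 — Numerator jωL = j·2228; denominator R + jωL = 150 + j2228.
Step 4 — H = 0.9955 + j0.06701.
Step 5 — Magnitude: |H| = 0.9977 (-0.0 dB); phase: φ = 3.9°.

|H| = 0.9977 (-0.0 dB), φ = 3.9°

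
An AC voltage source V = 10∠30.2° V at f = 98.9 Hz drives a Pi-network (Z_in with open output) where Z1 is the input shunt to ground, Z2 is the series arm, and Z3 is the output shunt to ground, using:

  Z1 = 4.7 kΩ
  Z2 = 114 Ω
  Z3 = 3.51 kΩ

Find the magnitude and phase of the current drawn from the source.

Step 1 — Angular frequency: ω = 2π·f = 2π·98.9 = 621.4 rad/s.
Step 2 — Component impedances:
  Z1: Z = R = 4700 Ω
  Z2: Z = R = 114 Ω
  Z3: Z = R = 3510 Ω
Step 3 — With open output, the series arm Z2 and the output shunt Z3 appear in series to ground: Z2 + Z3 = 3624 Ω.
Step 4 — Parallel with input shunt Z1: Z_in = Z1 || (Z2 + Z3) = 2046 Ω = 2046∠0.0° Ω.
Step 5 — Source phasor: V = 10∠30.2° V = 8.643 + j5.03 V.
Step 6 — Ohm's law: I = V / Z_total = (8.643 + j5.03) / (2046) = 0.004224 + j0.002458 A.
Step 7 — Convert to polar: |I| = 0.004887 A, ∠I = 30.2°.

I = 0.004887∠30.2° A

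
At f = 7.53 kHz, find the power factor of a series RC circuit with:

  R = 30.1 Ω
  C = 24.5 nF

Step 1 — Angular frequency: ω = 2π·f = 2π·7530 = 4.731e+04 rad/s.
Step 2 — Component impedances:
  R: Z = R = 30.1 Ω
  C: Z = 1/(jωC) = -j/(ω·C) = 0 - j862.7 Ω
Step 3 — Series combination: Z_total = R + C = 30.1 - j862.7 Ω = 863.2∠-88.0° Ω.
Step 4 — Power factor: PF = cos(φ) = Re(Z)/|Z| = 30.1/863.2 = 0.03487.
Step 5 — Type: Im(Z) = -862.7 ⇒ leading (phase φ = -88.0°).

PF = 0.03487 (leading, φ = -88.0°)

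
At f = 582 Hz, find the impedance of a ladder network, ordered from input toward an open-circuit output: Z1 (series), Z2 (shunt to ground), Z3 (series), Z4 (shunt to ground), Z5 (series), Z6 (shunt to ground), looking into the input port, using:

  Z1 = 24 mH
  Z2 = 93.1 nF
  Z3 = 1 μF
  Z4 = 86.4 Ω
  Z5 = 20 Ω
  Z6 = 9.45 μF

Step 1 — Angular frequency: ω = 2π·f = 2π·582 = 3657 rad/s.
Step 2 — Component impedances:
  Z1: Z = jωL = j·3657·0.024 = 0 + j87.76 Ω
  Z2: Z = 1/(jωC) = -j/(ω·C) = 0 - j2937 Ω
  Z3: Z = 1/(jωC) = -j/(ω·C) = 0 - j273.5 Ω
  Z4: Z = R = 86.4 Ω
  Z5: Z = R = 20 Ω
  Z6: Z = 1/(jωC) = -j/(ω·C) = 0 - j28.94 Ω
Step 3 — Ladder network (open output): work backward from the far end, alternating series and parallel combinations. Z_in = 17.44 - j177.3 Ω = 178.2∠-84.4° Ω.

Z = 17.44 - j177.3 Ω = 178.2∠-84.4° Ω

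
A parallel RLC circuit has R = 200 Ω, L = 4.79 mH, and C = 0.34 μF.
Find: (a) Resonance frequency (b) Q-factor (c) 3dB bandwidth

Step 1 — Resonance: ω₀ = 1/√(LC) = 1/√(0.00479·3.4e-07) = 2.478e+04 rad/s.
Step 2 — f₀ = ω₀/(2π) = 3944 Hz.
Step 3 — Parallel Q: Q = R/(ω₀L) = 200/(2.478e+04·0.00479) = 1.685.
Step 4 — Bandwidth: Δω = ω₀/Q = 1.471e+04 rad/s; BW = Δω/(2π) = 2341 Hz.

(a) f₀ = 3944 Hz  (b) Q = 1.685  (c) BW = 2341 Hz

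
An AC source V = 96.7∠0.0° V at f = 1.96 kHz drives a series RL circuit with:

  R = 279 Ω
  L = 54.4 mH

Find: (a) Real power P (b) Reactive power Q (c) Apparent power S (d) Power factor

Step 1 — Angular frequency: ω = 2π·f = 2π·1960 = 1.232e+04 rad/s.
Step 2 — Component impedances:
  R: Z = R = 279 Ω
  L: Z = jωL = j·1.232e+04·0.0544 = 0 + j669.9 Ω
Step 3 — Series combination: Z_total = R + L = 279 + j669.9 Ω = 725.7∠67.4° Ω.
Step 4 — Source phasor: V = 96.7∠0.0° V = 96.7 V.
Step 5 — Current: I = V / Z = 0.05123 - j0.123 A = 0.1332∠-67.4° A.
Step 6 — Complex power: S = V·I* = 4.954 + j11.89 VA.
Step 7 — Real power: P = Re(S) = 4.954 W.
Step 8 — Reactive power: Q = Im(S) = 11.89 VAR.
Step 9 — Apparent power: |S| = 12.89 VA.
Step 10 — Power factor: PF = P/|S| = 0.3844 (lagging).

(a) P = 4.954 W  (b) Q = 11.89 VAR  (c) S = 12.89 VA  (d) PF = 0.3844 (lagging)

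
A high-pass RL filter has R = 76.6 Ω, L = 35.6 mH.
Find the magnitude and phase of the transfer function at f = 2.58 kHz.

Step 1 — Angular frequency: ω = 2π·2580 = 1.621e+04 rad/s.
Step 2 — Transfer function: H(jω) = jωL/(R + jωL).
Step 3 — Numerator jωL = j·577.1; denominator R + jωL = 76.6 + j577.1.
Step 4 — H = 0.9827 + j0.1304.
Step 5 — Magnitude: |H| = 0.9913 (-0.1 dB); phase: φ = 7.6°.

|H| = 0.9913 (-0.1 dB), φ = 7.6°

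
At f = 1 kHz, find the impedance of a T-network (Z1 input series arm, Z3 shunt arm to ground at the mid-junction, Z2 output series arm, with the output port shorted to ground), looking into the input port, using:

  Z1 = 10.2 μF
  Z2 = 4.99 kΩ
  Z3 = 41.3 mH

Step 1 — Angular frequency: ω = 2π·f = 2π·1000 = 6283 rad/s.
Step 2 — Component impedances:
  Z1: Z = 1/(jωC) = -j/(ω·C) = 0 - j15.6 Ω
  Z2: Z = R = 4990 Ω
  Z3: Z = jωL = j·6283·0.0413 = 0 + j259.5 Ω
Step 3 — With the output port shorted to ground, the output series arm Z2 runs from the junction to ground; the shunt arm Z3 also runs from the junction to ground. They appear in parallel: Z3 || Z2 = 13.46 + j258.8 Ω.
Step 4 — Series with input arm Z1: Z_in = Z1 + (Z3 || Z2) = 13.46 + j243.2 Ω = 243.6∠86.8° Ω.

Z = 13.46 + j243.2 Ω = 243.6∠86.8° Ω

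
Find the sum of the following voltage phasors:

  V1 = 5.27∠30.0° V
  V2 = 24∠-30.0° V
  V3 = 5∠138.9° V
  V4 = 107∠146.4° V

Step 1 — Convert each phasor to rectangular form:
  V1 = 5.27·(cos(30.0°) + j·sin(30.0°)) = 4.564 + j2.635 V
  V2 = 24·(cos(-30.0°) + j·sin(-30.0°)) = 20.78 - j12 V
  V3 = 5·(cos(138.9°) + j·sin(138.9°)) = -3.768 + j3.287 V
  V4 = 107·(cos(146.4°) + j·sin(146.4°)) = -89.12 + j59.21 V
Step 2 — Sum components: V_total = -67.54 + j53.13 V.
Step 3 — Convert to polar: |V_total| = 85.94 V, ∠V_total = 141.8°.

V_total = 85.94∠141.8° V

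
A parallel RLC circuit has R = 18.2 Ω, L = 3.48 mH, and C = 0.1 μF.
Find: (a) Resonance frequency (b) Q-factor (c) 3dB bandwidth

Step 1 — Resonance: ω₀ = 1/√(LC) = 1/√(0.00348·1e-07) = 5.361e+04 rad/s.
Step 2 — f₀ = ω₀/(2π) = 8532 Hz.
Step 3 — Parallel Q: Q = R/(ω₀L) = 18.2/(5.361e+04·0.00348) = 0.09756.
Step 4 — Bandwidth: Δω = ω₀/Q = 5.495e+05 rad/s; BW = Δω/(2π) = 8.745e+04 Hz.

(a) f₀ = 8532 Hz  (b) Q = 0.09756  (c) BW = 8.745e+04 Hz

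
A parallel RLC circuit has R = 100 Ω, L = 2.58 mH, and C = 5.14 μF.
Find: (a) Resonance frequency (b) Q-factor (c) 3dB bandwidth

Step 1 — Resonance: ω₀ = 1/√(LC) = 1/√(0.00258·5.14e-06) = 8684 rad/s.
Step 2 — f₀ = ω₀/(2π) = 1382 Hz.
Step 3 — Parallel Q: Q = R/(ω₀L) = 100/(8684·0.00258) = 4.463.
Step 4 — Bandwidth: Δω = ω₀/Q = 1946 rad/s; BW = Δω/(2π) = 309.6 Hz.

(a) f₀ = 1382 Hz  (b) Q = 4.463  (c) BW = 309.6 Hz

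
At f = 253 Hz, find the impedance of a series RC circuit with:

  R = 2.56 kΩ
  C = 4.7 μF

Step 1 — Angular frequency: ω = 2π·f = 2π·253 = 1590 rad/s.
Step 2 — Component impedances:
  R: Z = R = 2560 Ω
  C: Z = 1/(jωC) = -j/(ω·C) = 0 - j133.8 Ω
Step 3 — Series combination: Z_total = R + C = 2560 - j133.8 Ω = 2563∠-3.0° Ω.

Z = 2560 - j133.8 Ω = 2563∠-3.0° Ω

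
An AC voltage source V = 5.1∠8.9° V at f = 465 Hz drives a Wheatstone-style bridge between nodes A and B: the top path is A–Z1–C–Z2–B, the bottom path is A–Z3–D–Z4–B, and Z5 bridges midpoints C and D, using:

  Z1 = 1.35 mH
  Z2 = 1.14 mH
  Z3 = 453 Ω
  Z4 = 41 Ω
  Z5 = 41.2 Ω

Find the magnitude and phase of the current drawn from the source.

Step 1 — Angular frequency: ω = 2π·f = 2π·465 = 2922 rad/s.
Step 2 — Component impedances:
  Z1: Z = jωL = j·2922·0.00135 = 0 + j3.944 Ω
  Z2: Z = jωL = j·2922·0.00114 = 0 + j3.331 Ω
  Z3: Z = R = 453 Ω
  Z4: Z = R = 41 Ω
  Z5: Z = R = 41.2 Ω
Step 3 — Bridge requires nodal analysis (the Z5 bridge couples midpoints C and D, so the two paths cannot be reduced to a simple series/parallel combination). Setting node B to ground and injecting 1 A at node A, the 3-node admittance system at A, C, D solves to V_A = Z_AB = 0.2012 + j7.267 Ω = 7.27∠88.4° Ω.
Step 4 — Source phasor: V = 5.1∠8.9° V = 5.039 + j0.789 V.
Step 5 — Ohm's law: I = V / Z_total = (5.039 + j0.789) / (0.2012 + j7.267) = 0.1277 - j0.6898 A.
Step 6 — Convert to polar: |I| = 0.7015 A, ∠I = -79.5°.

I = 0.7015∠-79.5° A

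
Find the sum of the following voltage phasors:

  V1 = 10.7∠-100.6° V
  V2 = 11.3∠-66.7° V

Step 1 — Convert each phasor to rectangular form:
  V1 = 10.7·(cos(-100.6°) + j·sin(-100.6°)) = -1.968 - j10.52 V
  V2 = 11.3·(cos(-66.7°) + j·sin(-66.7°)) = 4.47 - j10.38 V
Step 2 — Sum components: V_total = 2.501 - j20.9 V.
Step 3 — Convert to polar: |V_total| = 21.05 V, ∠V_total = -83.2°.

V_total = 21.05∠-83.2° V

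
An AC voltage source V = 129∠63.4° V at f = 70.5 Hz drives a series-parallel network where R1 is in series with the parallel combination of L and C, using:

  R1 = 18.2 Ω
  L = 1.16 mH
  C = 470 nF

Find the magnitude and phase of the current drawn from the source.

Step 1 — Angular frequency: ω = 2π·f = 2π·70.5 = 443 rad/s.
Step 2 — Component impedances:
  R1: Z = R = 18.2 Ω
  L: Z = jωL = j·443·0.00116 = 0 + j0.5138 Ω
  C: Z = 1/(jωC) = -j/(ω·C) = 0 - j4803 Ω
Step 3 — Parallel branch: L || C = 1/(1/L + 1/C) = 0 + j0.5139 Ω.
Step 4 — Series with R1: Z_total = R1 + (L || C) = 18.2 + j0.5139 Ω = 18.21∠1.6° Ω.
Step 5 — Source phasor: V = 129∠63.4° V = 57.76 + j115.3 V.
Step 6 — Ohm's law: I = V / Z_total = (57.76 + j115.3) / (18.2 + j0.5139) = 3.35 + j6.243 A.
Step 7 — Convert to polar: |I| = 7.085 A, ∠I = 61.8°.

I = 7.085∠61.8° A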